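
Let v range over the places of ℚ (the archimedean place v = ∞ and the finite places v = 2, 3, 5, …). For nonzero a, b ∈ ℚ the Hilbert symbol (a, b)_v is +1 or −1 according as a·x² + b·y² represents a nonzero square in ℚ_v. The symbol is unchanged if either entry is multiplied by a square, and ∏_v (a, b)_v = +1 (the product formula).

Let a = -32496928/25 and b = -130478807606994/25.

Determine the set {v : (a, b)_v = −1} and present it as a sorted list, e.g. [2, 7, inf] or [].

Mod squares: a ≡ -2031058, b ≡ -609026. Check v ∈ {∞, 2, 3, 5, 7, 11, 17, 19, 31, 41, 47}.
v=31: a=31^1·(≡9), b=31^1·(≡8) mod 31; (9|31)=+1, (8|31)=+1; (−1)^{1·1·15}·(+1)^1·(+1)^1 = -1.
v=17: a=17^1·(≡4), b=17^2·(≡4) mod 17; (4|17)=+1, (4|17)=+1; (−1)^{1·2·8}·(+1)^2·(+1)^1 = +1.
v=41: a=41^1·(≡10), b=41^2·(≡26) mod 41; (10|41)=+1, (26|41)=-1; (−1)^{1·2·20}·(+1)^2·(-1)^1 = -1.
v=3: a=3^0·(≡2), b=3^2·(≡1) mod 3; (2|3)=-1, (1|3)=+1; (−1)^{0·2·1}·(-1)^2·(+1)^0 = +1.
v=5: a=5^-2·(≡2), b=5^-2·(≡1) mod 5; (2|5)=-1, (1|5)=+1; (−1)^{-2·-2·2}·(-1)^-2·(+1)^-2 = +1.
v=11: a=11^0·(≡3), b=11^1·(≡6) mod 11; (3|11)=+1, (6|11)=-1; (−1)^{0·1·5}·(+1)^1·(-1)^0 = +1.
v=7: a=7^0·(≡3), b=7^2·(≡2) mod 7; (3|7)=-1, (2|7)=+1; (−1)^{0·2·3}·(-1)^2·(+1)^0 = +1.
v=2: v_2(a)=5, v_2(b)=1; units ≡ 7, 7 (mod 8); ε·ε+αω+βω = 1·1+5·0+1·0 ≡ 1  ⇒  (a,b)_2 = -1.
v=19: a=19^0·(≡17), b=19^1·(≡14) mod 19; (17|19)=+1, (14|19)=-1; (−1)^{0·1·9}·(+1)^1·(-1)^0 = +1.
v=47: a=47^1·(≡11), b=47^1·(≡36) mod 47; (11|47)=-1, (36|47)=+1; (−1)^{1·1·23}·(-1)^1·(+1)^1 = +1.
v=∞: -2031058 < 0 and -609026 < 0  ⇒  (a,b)_∞ = -1.
|Ram(-2031058, -609026)| = 4, even; anisotropic at {2, 31, 41, ∞}.

[2, 31, 41, inf]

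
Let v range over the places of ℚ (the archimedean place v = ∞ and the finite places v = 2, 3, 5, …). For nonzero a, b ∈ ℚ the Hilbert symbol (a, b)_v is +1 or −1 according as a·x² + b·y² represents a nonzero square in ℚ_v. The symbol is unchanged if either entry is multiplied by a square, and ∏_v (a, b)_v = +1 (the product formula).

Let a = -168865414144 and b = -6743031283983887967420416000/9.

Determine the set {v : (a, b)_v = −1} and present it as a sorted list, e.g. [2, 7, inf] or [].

[19, inf]

(a, b) ≡ (-164907631, -37835) mod (ℚ^×)²; places V = {2, 3, 5, 7, 19, 23, 31, 37, 47, ∞}.
(a,b)_37: α=1, u≡19; β=2, v≡11 (mod 37); (19|37)=-1, (11|37)=+1; sign (−1)^0·-1^2·+1^1 = +1.
(a,b)_3: α=0, u≡2; β=-2, v≡1 (mod 3); (2|3)=-1, (1|3)=+1; sign (−1)^0·-1^-2·+1^0 = +1.
(a,b)_2: α=10, β=18; u≡1, v≡5 (mod 8); ε(u)ε(v)=0·0, αω(v)=10·1, βω(u)=18·0; sum ≡ 0  ⇒  +1.
(a,b)_47: α=1, u≡8; β=3, v≡31 (mod 47); (8|47)=+1, (31|47)=-1; sign (−1)^1·+1^3·-1^1 = +1.
(a,b)_7: α=1, u≡2; β=3, v≡5 (mod 7); (2|7)=+1, (5|7)=-1; sign (−1)^1·+1^3·-1^1 = +1.
(a,b)_31: α=1, u≡30; β=2, v≡18 (mod 31); (30|31)=-1, (18|31)=+1; sign (−1)^0·-1^2·+1^1 = +1.
(a,b)_23: α=1, u≡4; β=3, v≡20 (mod 23); (4|23)=+1, (20|23)=-1; sign (−1)^1·+1^3·-1^1 = +1.
(a,b)_5: α=0, u≡1; β=3, v≡3 (mod 5); (1|5)=+1, (3|5)=-1; sign (−1)^0·+1^3·-1^0 = +1.
(a,b)_19: α=1, u≡13; β=2, v≡2 (mod 19); (13|19)=-1, (2|19)=-1; sign (−1)^0·-1^2·-1^1 = -1.
(a,b)_∞: sgn(-164907631)=−, sgn(-37835)=−, so -1.
(-164907631, -37835 / ℚ) ramifies at {19, ∞}: a division algebra.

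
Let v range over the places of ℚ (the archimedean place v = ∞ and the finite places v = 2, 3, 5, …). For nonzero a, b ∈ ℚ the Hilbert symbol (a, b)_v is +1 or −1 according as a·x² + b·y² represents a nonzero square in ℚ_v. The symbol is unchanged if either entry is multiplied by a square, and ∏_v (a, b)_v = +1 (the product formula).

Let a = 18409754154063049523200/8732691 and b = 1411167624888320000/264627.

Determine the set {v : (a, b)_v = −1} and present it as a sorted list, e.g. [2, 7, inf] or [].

[3, 13]

(a, b) ≡ (84227, 3534) mod (ℚ^×)²; places V = {2, 3, 5, 7, 11, 13, 19, 31, ∞}.
(a,b)_2: α=36, β=27; u≡3, v≡7 (mod 8); ε(u)ε(v)=1·1, αω(v)=36·0, βω(u)=27·1; sum ≡ 0  ⇒  +1.
(a,b)_31: α=1, u≡8; β=1, v≡27 (mod 31); (8|31)=+1, (27|31)=-1; sign (−1)^1·+1^1·-1^1 = +1.
(a,b)_19: α=1, u≡5; β=1, v≡15 (mod 19); (5|19)=+1, (15|19)=-1; sign (−1)^1·+1^1·-1^1 = +1.
(a,b)_∞: sgn(84227)=+, sgn(3534)=+, so +1.
(a,b)_13: α=5, u≡2; β=4, v≡7 (mod 13); (2|13)=-1, (7|13)=-1; sign (−1)^0·-1^4·-1^5 = -1.
(a,b)_5: α=2, u≡3; β=4, v≡1 (mod 5); (3|5)=-1, (1|5)=+1; sign (−1)^0·-1^4·+1^2 = +1.
(a,b)_3: α=-8, u≡2; β=-7, v≡2 (mod 3); (2|3)=-1, (2|3)=-1; sign (−1)^0·-1^-7·-1^-8 = -1.
(a,b)_11: α=-3, u≡3; β=-2, v≡1 (mod 11); (3|11)=+1, (1|11)=+1; sign (−1)^0·+1^-2·+1^-3 = +1.
(a,b)_7: α=2, u≡5; β=0, v≡5 (mod 7); (5|7)=-1, (5|7)=-1; sign (−1)^0·-1^0·-1^2 = +1.
|Ram(84227, 3534)| = 2, even; anisotropic at {3, 13}.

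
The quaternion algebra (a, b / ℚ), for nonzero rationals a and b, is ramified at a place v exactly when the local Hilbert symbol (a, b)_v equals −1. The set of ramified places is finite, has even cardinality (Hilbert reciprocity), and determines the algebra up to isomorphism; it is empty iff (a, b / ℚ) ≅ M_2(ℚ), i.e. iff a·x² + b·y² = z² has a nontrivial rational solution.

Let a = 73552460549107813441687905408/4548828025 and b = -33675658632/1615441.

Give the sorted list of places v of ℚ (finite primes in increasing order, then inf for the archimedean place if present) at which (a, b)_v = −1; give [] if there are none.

[3, 17]

Mod squares: a ≡ 1122, b ≡ -75922. Check v ∈ {∞, 2, 3, 5, 7, 11, 17, 29, 31, 37, 41, 47}.
v=29: a=29^2·(≡28), b=29^1·(≡2) mod 29; (28|29)=+1, (2|29)=-1; (−1)^{2·1·14}·(+1)^1·(-1)^2 = +1.
v=7: a=7^-2·(≡4), b=7^1·(≡2) mod 7; (4|7)=+1, (2|7)=+1; (−1)^{-2·1·3}·(+1)^1·(+1)^-2 = +1.
v=37: a=37^4·(≡30), b=37^2·(≡15) mod 37; (30|37)=+1, (15|37)=-1; (−1)^{4·2·18}·(+1)^2·(-1)^4 = +1.
v=17: a=17^5·(≡9), b=17^1·(≡6) mod 17; (9|17)=+1, (6|17)=-1; (−1)^{5·1·8}·(+1)^1·(-1)^5 = -1.
v=31: a=31^0·(≡24), b=31^-2·(≡1) mod 31; (24|31)=-1, (1|31)=+1; (−1)^{0·-2·15}·(-1)^-2·(+1)^0 = +1.
v=3: a=3^13·(≡2), b=3^4·(≡2) mod 3; (2|3)=-1, (2|3)=-1; (−1)^{13·4·1}·(-1)^4·(-1)^13 = -1.
v=5: a=5^-2·(≡3), b=5^0·(≡3) mod 5; (3|5)=-1, (3|5)=-1; (−1)^{-2·0·2}·(-1)^0·(-1)^-2 = +1.
v=41: a=41^-2·(≡3), b=41^-2·(≡10) mod 41; (3|41)=-1, (10|41)=+1; (−1)^{-2·-2·20}·(-1)^-2·(+1)^-2 = +1.
v=47: a=47^-2·(≡19), b=47^0·(≡10) mod 47; (19|47)=-1, (10|47)=-1; (−1)^{-2·0·23}·(-1)^0·(-1)^-2 = +1.
v=11: a=11^5·(≡5), b=11^1·(≡6) mod 11; (5|11)=+1, (6|11)=-1; (−1)^{5·1·5}·(+1)^1·(-1)^5 = +1.
v=2: v_2(a)=7, v_2(b)=3; units ≡ 1, 7 (mod 8); ε·ε+αω+βω = 0·1+7·0+3·0 ≡ 0  ⇒  (a,b)_2 = +1.
v=∞: 1122 > 0 and -75922 < 0  ⇒  (a,b)_∞ = +1.
Ram(1122, -75922) = {3, 17}; no ℚ_3-point on the conic.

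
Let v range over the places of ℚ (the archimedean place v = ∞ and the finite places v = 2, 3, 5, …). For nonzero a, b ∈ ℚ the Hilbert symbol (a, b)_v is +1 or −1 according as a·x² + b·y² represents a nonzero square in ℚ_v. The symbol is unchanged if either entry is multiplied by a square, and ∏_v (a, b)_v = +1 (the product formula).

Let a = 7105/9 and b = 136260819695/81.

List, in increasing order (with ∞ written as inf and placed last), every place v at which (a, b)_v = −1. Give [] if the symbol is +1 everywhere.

(a, b) ≡ (145, 56751695) mod (ℚ^×)²; places V = {2, 3, 5, 7, 11, 13, 17, 23, 29, ∞}.
(a,b)_7: α=2, u≡6; β=5, v≡5 (mod 7); (6|7)=-1, (5|7)=-1; sign (−1)^0·-1^5·-1^2 = -1.
(a,b)_11: α=0, u≡6; β=1, v≡5 (mod 11); (6|11)=-1, (5|11)=+1; sign (−1)^0·-1^1·+1^0 = -1.
(a,b)_5: α=1, u≡4; β=1, v≡4 (mod 5); (4|5)=+1, (4|5)=+1; sign (−1)^0·+1^1·+1^1 = +1.
(a,b)_17: α=0, u≡15; β=1, v≡6 (mod 17); (15|17)=+1, (6|17)=-1; sign (−1)^0·+1^1·-1^0 = +1.
(a,b)_3: α=-2, u≡1; β=-4, v≡2 (mod 3); (1|3)=+1, (2|3)=-1; sign (−1)^0·+1^-4·-1^-2 = +1.
(a,b)_23: α=0, u≡10; β=1, v≡13 (mod 23); (10|23)=-1, (13|23)=+1; sign (−1)^0·-1^1·+1^0 = -1.
(a,b)_2: α=0, β=0; u≡1, v≡7 (mod 8); ε(u)ε(v)=0·1, αω(v)=0·0, βω(u)=0·0; sum ≡ 0  ⇒  +1.
(a,b)_∞: sgn(145)=+, sgn(56751695)=+, so +1.
(a,b)_29: α=1, u≡24; β=1, v≡6 (mod 29); (24|29)=+1, (6|29)=+1; sign (−1)^0·+1^1·+1^1 = +1.
(a,b)_13: α=0, u≡8; β=1, v≡7 (mod 13); (8|13)=-1, (7|13)=-1; sign (−1)^0·-1^1·-1^0 = -1.
Ram(145, 56751695) = {7, 11, 13, 23}; no ℚ_7-point on the conic.

[7, 11, 13, 23]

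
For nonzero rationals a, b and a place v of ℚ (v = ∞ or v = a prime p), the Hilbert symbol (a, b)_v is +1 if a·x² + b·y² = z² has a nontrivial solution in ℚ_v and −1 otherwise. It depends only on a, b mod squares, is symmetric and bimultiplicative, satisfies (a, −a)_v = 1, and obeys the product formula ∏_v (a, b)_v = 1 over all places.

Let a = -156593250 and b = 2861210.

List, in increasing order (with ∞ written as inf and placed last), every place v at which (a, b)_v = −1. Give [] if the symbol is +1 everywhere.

[2, 5, 19, 37]

Mod squares: a ≡ -77330, b ≡ 2090. Check v ∈ {∞, 2, 3, 5, 11, 19, 37}.
v=3: a=3^4·(≡1), b=3^0·(≡2) mod 3; (1|3)=+1, (2|3)=-1; (−1)^{4·0·1}·(+1)^0·(-1)^4 = +1.
v=11: a=11^1·(≡10), b=11^1·(≡4) mod 11; (10|11)=-1, (4|11)=+1; (−1)^{1·1·5}·(-1)^1·(+1)^1 = +1.
v=19: a=19^1·(≡13), b=19^1·(≡15) mod 19; (13|19)=-1, (15|19)=-1; (−1)^{1·1·9}·(-1)^1·(-1)^1 = -1.
v=5: a=5^3·(≡4), b=5^1·(≡2) mod 5; (4|5)=+1, (2|5)=-1; (−1)^{3·1·2}·(+1)^1·(-1)^3 = -1.
v=37: a=37^1·(≡32), b=37^2·(≡18) mod 37; (32|37)=-1, (18|37)=-1; (−1)^{1·2·18}·(-1)^2·(-1)^1 = -1.
v=∞: -77330 < 0 and 2090 > 0  ⇒  (a,b)_∞ = +1.
v=2: v_2(a)=1, v_2(b)=1; units ≡ 7, 5 (mod 8); ε·ε+αω+βω = 1·0+1·1+1·0 ≡ 1  ⇒  (a,b)_2 = -1.
Ram(-77330, 2090) = {2, 5, 19, 37}; no ℚ_2-point on the conic.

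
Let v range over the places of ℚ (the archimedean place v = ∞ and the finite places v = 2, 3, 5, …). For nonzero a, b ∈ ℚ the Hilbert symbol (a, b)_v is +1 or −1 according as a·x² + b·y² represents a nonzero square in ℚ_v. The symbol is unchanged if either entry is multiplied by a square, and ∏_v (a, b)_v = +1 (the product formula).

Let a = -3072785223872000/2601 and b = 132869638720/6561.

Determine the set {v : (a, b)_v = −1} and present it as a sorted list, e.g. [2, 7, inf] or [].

[13, 19]

(a, b) ≡ (-2030, 250705) mod (ℚ^×)²; places V = {2, 3, 5, 7, 13, 17, 19, 29, ∞}.
(a,b)_29: α=1, u≡14; β=1, v≡8 (mod 29); (14|29)=-1, (8|29)=-1; sign (−1)^0·-1^1·-1^1 = +1.
(a,b)_∞: sgn(-2030)=−, sgn(250705)=+, so +1.
(a,b)_13: α=6, u≡11; β=3, v≡2 (mod 13); (11|13)=-1, (2|13)=-1; sign (−1)^0·-1^3·-1^6 = -1.
(a,b)_2: α=9, β=6; u≡1, v≡1 (mod 8); ε(u)ε(v)=0·0, αω(v)=9·0, βω(u)=6·0; sum ≡ 0  ⇒  +1.
(a,b)_7: α=3, u≡2; β=3, v≡5 (mod 7); (2|7)=+1, (5|7)=-1; sign (−1)^1·+1^3·-1^3 = +1.
(a,b)_5: α=3, u≡4; β=1, v≡4 (mod 5); (4|5)=+1, (4|5)=+1; sign (−1)^0·+1^1·+1^3 = +1.
(a,b)_3: α=-2, u≡1; β=-8, v≡1 (mod 3); (1|3)=+1, (1|3)=+1; sign (−1)^0·+1^-8·+1^-2 = +1.
(a,b)_19: α=0, u≡3; β=1, v≡16 (mod 19); (3|19)=-1, (16|19)=+1; sign (−1)^0·-1^1·+1^0 = -1.
(a,b)_17: α=-2, u≡14; β=0, v≡14 (mod 17); (14|17)=-1, (14|17)=-1; sign (−1)^0·-1^0·-1^-2 = +1.
Ram(-2030, 250705) = {13, 19}; no ℚ_13-point on the conic.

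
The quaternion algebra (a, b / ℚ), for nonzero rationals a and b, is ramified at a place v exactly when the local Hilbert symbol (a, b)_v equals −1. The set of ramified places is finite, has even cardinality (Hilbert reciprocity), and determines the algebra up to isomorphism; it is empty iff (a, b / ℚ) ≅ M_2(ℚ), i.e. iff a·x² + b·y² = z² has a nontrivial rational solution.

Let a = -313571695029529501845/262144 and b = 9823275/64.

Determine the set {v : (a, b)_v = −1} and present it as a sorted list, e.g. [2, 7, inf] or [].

(a, b) ≡ (-5, 11) mod (ℚ^×)²; places V = {2, 3, 5, 7, 11, 17, 23, ∞}.
(a,b)_23: α=2, u≡8; β=0, v≡5 (mod 23); (8|23)=+1, (5|23)=-1; sign (−1)^0·+1^0·-1^2 = +1.
(a,b)_5: α=1, u≡4; β=2, v≡4 (mod 5); (4|5)=+1, (4|5)=+1; sign (−1)^0·+1^2·+1^1 = +1.
(a,b)_2: α=-18, β=-6; u≡3, v≡3 (mod 8); ε(u)ε(v)=1·1, αω(v)=-18·1, βω(u)=-6·1; sum ≡ 1  ⇒  -1.
(a,b)_17: α=2, u≡5; β=0, v≡14 (mod 17); (5|17)=-1, (14|17)=-1; sign (−1)^0·-1^0·-1^2 = +1.
(a,b)_11: α=0, u≡2; β=1, v≡5 (mod 11); (2|11)=-1, (5|11)=+1; sign (−1)^0·-1^1·+1^0 = -1.
(a,b)_∞: sgn(-5)=−, sgn(11)=+, so +1.
(a,b)_3: α=20, u≡1; β=6, v≡2 (mod 3); (1|3)=+1, (2|3)=-1; sign (−1)^0·+1^6·-1^20 = +1.
(a,b)_7: α=6, u≡4; β=2, v≡2 (mod 7); (4|7)=+1, (2|7)=+1; sign (−1)^0·+1^2·+1^6 = +1.
|Ram(-5, 11)| = 2, even; anisotropic at {2, 11}.

[2, 11]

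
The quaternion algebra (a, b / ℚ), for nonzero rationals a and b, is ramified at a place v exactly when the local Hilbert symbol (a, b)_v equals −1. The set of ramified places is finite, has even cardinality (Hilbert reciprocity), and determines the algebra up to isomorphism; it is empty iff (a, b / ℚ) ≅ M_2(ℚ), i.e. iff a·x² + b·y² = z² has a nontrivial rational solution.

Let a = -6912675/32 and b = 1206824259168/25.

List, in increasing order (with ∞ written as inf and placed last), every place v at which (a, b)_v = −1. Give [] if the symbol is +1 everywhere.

[3, 11]

Mod squares: a ≡ -1254, b ≡ 21318. Check v ∈ {∞, 2, 3, 5, 7, 11, 17, 19}.
v=2: v_2(a)=-5, v_2(b)=5; units ≡ 5, 3 (mod 8); ε·ε+αω+βω = 0·1+-5·1+5·1 ≡ 0  ⇒  (a,b)_2 = +1.
v=17: a=17^0·(≡8), b=17^1·(≡1) mod 17; (8|17)=+1, (1|17)=+1; (−1)^{0·1·8}·(+1)^1·(+1)^0 = +1.
v=19: a=19^1·(≡18), b=19^3·(≡11) mod 19; (18|19)=-1, (11|19)=+1; (−1)^{1·3·9}·(-1)^3·(+1)^1 = +1.
v=5: a=5^2·(≡4), b=5^-2·(≡3) mod 5; (4|5)=+1, (3|5)=-1; (−1)^{2·-2·2}·(+1)^-2·(-1)^2 = +1.
v=7: a=7^2·(≡6), b=7^0·(≡6) mod 7; (6|7)=-1, (6|7)=-1; (−1)^{2·0·3}·(-1)^0·(-1)^2 = +1.
v=∞: -1254 < 0 and 21318 > 0  ⇒  (a,b)_∞ = +1.
v=11: a=11^1·(≡6), b=11^3·(≡10) mod 11; (6|11)=-1, (10|11)=-1; (−1)^{1·3·5}·(-1)^3·(-1)^1 = -1.
v=3: a=3^3·(≡2), b=3^5·(≡2) mod 3; (2|3)=-1, (2|3)=-1; (−1)^{3·5·1}·(-1)^5·(-1)^3 = -1.
|Ram(-1254, 21318)| = 2, even; anisotropic at {3, 11}.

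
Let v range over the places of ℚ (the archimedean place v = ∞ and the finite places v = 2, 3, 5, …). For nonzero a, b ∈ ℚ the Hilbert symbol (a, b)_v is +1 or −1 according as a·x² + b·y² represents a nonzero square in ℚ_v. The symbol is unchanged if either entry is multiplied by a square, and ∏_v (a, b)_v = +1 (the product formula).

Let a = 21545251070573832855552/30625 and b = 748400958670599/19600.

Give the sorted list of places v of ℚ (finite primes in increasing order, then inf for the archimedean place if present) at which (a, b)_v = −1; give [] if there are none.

[2, 13]

(a, b) ≡ (22678, 8671) mod (ℚ^×)²; places V = {2, 3, 5, 7, 13, 17, 19, 23, 29, 31, ∞}.
(a,b)_7: α=-2, u≡6; β=-2, v≡3 (mod 7); (6|7)=-1, (3|7)=-1; sign (−1)^0·-1^-2·-1^-2 = +1.
(a,b)_29: α=1, u≡7; β=1, v≡24 (mod 29); (7|29)=+1, (24|29)=+1; sign (−1)^0·+1^1·+1^1 = +1.
(a,b)_17: α=3, u≡8; β=0, v≡2 (mod 17); (8|17)=+1, (2|17)=+1; sign (−1)^0·+1^0·+1^3 = +1.
(a,b)_∞: sgn(22678)=+, sgn(8671)=+, so +1.
(a,b)_19: α=2, u≡5; β=0, v≡17 (mod 19); (5|19)=+1, (17|19)=+1; sign (−1)^0·+1^0·+1^2 = +1.
(a,b)_3: α=4, u≡1; β=12, v≡1 (mod 3); (1|3)=+1, (1|3)=+1; sign (−1)^0·+1^12·+1^4 = +1.
(a,b)_5: α=-4, u≡3; β=-2, v≡1 (mod 5); (3|5)=-1, (1|5)=+1; sign (−1)^0·-1^-2·+1^-4 = +1.
(a,b)_2: α=13, β=-4; u≡3, v≡7 (mod 8); ε(u)ε(v)=1·1, αω(v)=13·0, βω(u)=-4·1; sum ≡ 1  ⇒  -1.
(a,b)_13: α=4, u≡11; β=3, v≡1 (mod 13); (11|13)=-1, (1|13)=+1; sign (−1)^0·-1^3·+1^4 = -1.
(a,b)_23: α=1, u≡11; β=1, v≡6 (mod 23); (11|23)=-1, (6|23)=+1; sign (−1)^1·-1^1·+1^1 = +1.
(a,b)_31: α=2, u≡12; β=2, v≡29 (mod 31); (12|31)=-1, (29|31)=-1; sign (−1)^0·-1^2·-1^2 = +1.
|Ram(22678, 8671)| = 2, even; anisotropic at {2, 13}.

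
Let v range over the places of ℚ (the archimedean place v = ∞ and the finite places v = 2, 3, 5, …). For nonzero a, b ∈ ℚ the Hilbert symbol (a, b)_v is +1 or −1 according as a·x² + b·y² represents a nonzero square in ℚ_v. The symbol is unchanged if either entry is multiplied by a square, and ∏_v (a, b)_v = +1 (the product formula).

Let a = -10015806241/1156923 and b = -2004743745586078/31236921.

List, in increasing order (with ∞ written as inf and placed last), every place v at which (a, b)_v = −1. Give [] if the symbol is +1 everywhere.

(a, b) ≡ (-3, -238) mod (ℚ^×)²; places V = {2, 3, 7, 17, 23, 29, ∞}.
(a,b)_29: α=4, u≡3; β=6, v≡20 (mod 29); (3|29)=-1, (20|29)=+1; sign (−1)^0·-1^6·+1^4 = +1.
(a,b)_17: α=2, u≡12; β=3, v≡12 (mod 17); (12|17)=-1, (12|17)=-1; sign (−1)^0·-1^3·-1^2 = -1.
(a,b)_2: α=0, β=1; u≡5, v≡1 (mod 8); ε(u)ε(v)=0·0, αω(v)=0·0, βω(u)=1·1; sum ≡ 1  ⇒  -1.
(a,b)_7: α=2, u≡1; β=3, v≡1 (mod 7); (1|7)=+1, (1|7)=+1; sign (−1)^0·+1^3·+1^2 = +1.
(a,b)_3: α=-7, u≡2; β=-10, v≡2 (mod 3); (2|3)=-1, (2|3)=-1; sign (−1)^0·-1^-10·-1^-7 = -1.
(a,b)_23: α=-2, u≡5; β=-2, v≡15 (mod 23); (5|23)=-1, (15|23)=-1; sign (−1)^0·-1^-2·-1^-2 = +1.
(a,b)_∞: sgn(-3)=−, sgn(-238)=−, so -1.
(-3, -238 / ℚ) ramifies at {2, 3, 17, ∞}: a division algebra.

[2, 3, 17, inf]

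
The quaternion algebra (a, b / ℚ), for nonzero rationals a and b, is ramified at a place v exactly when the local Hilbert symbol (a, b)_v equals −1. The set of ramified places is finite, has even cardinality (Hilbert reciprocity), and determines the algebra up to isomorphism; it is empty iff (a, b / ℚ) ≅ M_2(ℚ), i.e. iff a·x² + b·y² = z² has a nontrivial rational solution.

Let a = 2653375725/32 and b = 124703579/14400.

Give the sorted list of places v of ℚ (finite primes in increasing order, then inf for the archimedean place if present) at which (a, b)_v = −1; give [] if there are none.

[2, 11, 13, 17]

Mod squares: a ≡ 442, b ≡ 11. Check v ∈ {∞, 2, 3, 5, 7, 11, 13, 17, 37}.
v=2: v_2(a)=-5, v_2(b)=-6; units ≡ 5, 3 (mod 8); ε·ε+αω+βω = 0·1+-5·1+-6·1 ≡ 1  ⇒  (a,b)_2 = -1.
v=5: a=5^2·(≡2), b=5^-2·(≡4) mod 5; (2|5)=-1, (4|5)=+1; (−1)^{2·-2·2}·(-1)^-2·(+1)^2 = +1.
v=11: a=11^2·(≡6), b=11^1·(≡1) mod 11; (6|11)=-1, (1|11)=+1; (−1)^{2·1·5}·(-1)^1·(+1)^2 = -1.
v=∞: 442 > 0 and 11 > 0  ⇒  (a,b)_∞ = +1.
v=37: a=37^0·(≡19), b=37^2·(≡26) mod 37; (19|37)=-1, (26|37)=+1; (−1)^{0·2·18}·(-1)^2·(+1)^0 = +1.
v=17: a=17^1·(≡1), b=17^0·(≡11) mod 17; (1|17)=+1, (11|17)=-1; (−1)^{1·0·8}·(+1)^0·(-1)^1 = -1.
v=3: a=3^4·(≡1), b=3^-2·(≡2) mod 3; (1|3)=+1, (2|3)=-1; (−1)^{4·-2·1}·(+1)^-2·(-1)^4 = +1.
v=13: a=13^1·(≡11), b=13^2·(≡7) mod 13; (11|13)=-1, (7|13)=-1; (−1)^{1·2·6}·(-1)^2·(-1)^1 = -1.
v=7: a=7^2·(≡4), b=7^2·(≡2) mod 7; (4|7)=+1, (2|7)=+1; (−1)^{2·2·3}·(+1)^2·(+1)^2 = +1.
Ram(442, 11) = {2, 11, 13, 17}; no ℚ_2-point on the conic.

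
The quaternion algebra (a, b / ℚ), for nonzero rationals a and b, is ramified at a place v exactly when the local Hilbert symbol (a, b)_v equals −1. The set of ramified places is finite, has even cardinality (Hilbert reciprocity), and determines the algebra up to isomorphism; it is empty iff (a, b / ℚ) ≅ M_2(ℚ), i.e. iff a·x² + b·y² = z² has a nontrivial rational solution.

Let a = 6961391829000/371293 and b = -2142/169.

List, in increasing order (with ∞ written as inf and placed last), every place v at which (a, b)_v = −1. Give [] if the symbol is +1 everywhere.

[2, 3, 5, 17]

Mod squares: a ≡ 2730, b ≡ -238. Check v ∈ {∞, 2, 3, 5, 7, 13, 17}.
v=5: a=5^3·(≡4), b=5^0·(≡2) mod 5; (4|5)=+1, (2|5)=-1; (−1)^{3·0·2}·(+1)^0·(-1)^3 = -1.
v=7: a=7^3·(≡6), b=7^1·(≡2) mod 7; (6|7)=-1, (2|7)=+1; (−1)^{3·1·3}·(-1)^1·(+1)^3 = +1.
v=3: a=3^5·(≡1), b=3^2·(≡2) mod 3; (1|3)=+1, (2|3)=-1; (−1)^{5·2·1}·(+1)^2·(-1)^5 = -1.
v=2: v_2(a)=3, v_2(b)=1; units ≡ 5, 1 (mod 8); ε·ε+αω+βω = 0·0+3·0+1·1 ≡ 1  ⇒  (a,b)_2 = -1.
v=∞: 2730 > 0 and -238 < 0  ⇒  (a,b)_∞ = +1.
v=13: a=13^-5·(≡11), b=13^-2·(≡3) mod 13; (11|13)=-1, (3|13)=+1; (−1)^{-5·-2·6}·(-1)^-2·(+1)^-5 = +1.
v=17: a=17^4·(≡7), b=17^1·(≡7) mod 17; (7|17)=-1, (7|17)=-1; (−1)^{4·1·8}·(-1)^1·(-1)^4 = -1.
Ram(2730, -238) = {2, 3, 5, 17}; no ℚ_2-point on the conic.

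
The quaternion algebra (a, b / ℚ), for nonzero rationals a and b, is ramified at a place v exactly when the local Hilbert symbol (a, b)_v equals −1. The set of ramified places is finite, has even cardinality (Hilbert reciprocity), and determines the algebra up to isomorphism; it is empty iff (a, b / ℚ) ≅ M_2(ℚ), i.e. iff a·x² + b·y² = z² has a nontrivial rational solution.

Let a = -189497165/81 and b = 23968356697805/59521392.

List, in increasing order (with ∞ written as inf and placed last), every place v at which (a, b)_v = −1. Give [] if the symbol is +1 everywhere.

(a, b) ≡ (-1121285, 638435) mod (ℚ^×)²; places V = {2, 3, 5, 7, 11, 13, 17, 19, 29, 37, 43, ∞}.
(a,b)_37: α=1, u≡31; β=1, v≡2 (mod 37); (31|37)=-1, (2|37)=-1; sign (−1)^0·-1^1·-1^1 = +1.
(a,b)_19: α=1, u≡8; β=0, v≡5 (mod 19); (8|19)=-1, (5|19)=+1; sign (−1)^0·-1^0·+1^1 = +1.
(a,b)_29: α=1, u≡3; β=3, v≡16 (mod 29); (3|29)=-1, (16|29)=+1; sign (−1)^0·-1^3·+1^1 = -1.
(a,b)_5: α=1, u≡2; β=1, v≡3 (mod 5); (2|5)=-1, (3|5)=-1; sign (−1)^0·-1^1·-1^1 = +1.
(a,b)_2: α=0, β=-4; u≡3, v≡3 (mod 8); ε(u)ε(v)=1·1, αω(v)=0·1, βω(u)=-4·1; sum ≡ 1  ⇒  -1.
(a,b)_11: α=1, u≡2; β=0, v≡2 (mod 11); (2|11)=-1, (2|11)=-1; sign (−1)^0·-1^0·-1^1 = -1.
(a,b)_3: α=-4, u≡1; β=-12, v≡2 (mod 3); (1|3)=+1, (2|3)=-1; sign (−1)^0·+1^-12·-1^-4 = +1.
(a,b)_43: α=0, u≡7; β=2, v≡35 (mod 43); (7|43)=-1, (35|43)=+1; sign (−1)^0·-1^2·+1^0 = +1.
(a,b)_17: α=0, u≡13; β=1, v≡8 (mod 17); (13|17)=+1, (8|17)=+1; sign (−1)^0·+1^1·+1^0 = +1.
(a,b)_13: α=2, u≡10; β=2, v≡11 (mod 13); (10|13)=+1, (11|13)=-1; sign (−1)^0·+1^2·-1^2 = +1.
(a,b)_7: α=0, u≡6; β=-1, v≡1 (mod 7); (6|7)=-1, (1|7)=+1; sign (−1)^0·-1^-1·+1^0 = -1.
(a,b)_∞: sgn(-1121285)=−, sgn(638435)=+, so +1.
Ram(-1121285, 638435) = {2, 7, 11, 29}; no ℚ_2-point on the conic.

[2, 7, 11, 29]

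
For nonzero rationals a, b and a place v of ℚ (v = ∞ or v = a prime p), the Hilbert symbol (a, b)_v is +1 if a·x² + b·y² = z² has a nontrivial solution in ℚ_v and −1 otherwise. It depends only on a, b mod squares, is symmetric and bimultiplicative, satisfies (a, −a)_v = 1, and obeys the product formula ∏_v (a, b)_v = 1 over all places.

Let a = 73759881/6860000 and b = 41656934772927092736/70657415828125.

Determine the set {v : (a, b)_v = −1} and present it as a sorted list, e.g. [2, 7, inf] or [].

[2, 3, 13, 31]

Mod squares: a ≡ 16926, b ≡ 798. Check v ∈ {∞, 2, 3, 5, 7, 13, 17, 19, 31}.
v=2: v_2(a)=-5, v_2(b)=11; units ≡ 7, 7 (mod 8); ε·ε+αω+βω = 1·1+-5·0+11·0 ≡ 1  ⇒  (a,b)_2 = -1.
v=31: a=31^1·(≡7), b=31^4·(≡15) mod 31; (7|31)=+1, (15|31)=-1; (−1)^{1·4·15}·(+1)^4·(-1)^1 = -1.
v=19: a=19^2·(≡17), b=19^-1·(≡17) mod 19; (17|19)=+1, (17|19)=+1; (−1)^{2·-1·9}·(+1)^-1·(+1)^2 = +1.
v=3: a=3^1·(≡2), b=3^3·(≡2) mod 3; (2|3)=-1, (2|3)=-1; (−1)^{1·3·1}·(-1)^3·(-1)^1 = -1.
v=13: a=13^3·(≡5), b=13^8·(≡8) mod 13; (5|13)=-1, (8|13)=-1; (−1)^{3·8·6}·(-1)^8·(-1)^3 = -1.
v=∞: 16926 > 0 and 798 > 0  ⇒  (a,b)_∞ = +1.
v=17: a=17^0·(≡11), b=17^-2·(≡16) mod 17; (11|17)=-1, (16|17)=+1; (−1)^{0·-2·8}·(-1)^-2·(+1)^0 = +1.
v=5: a=5^-4·(≡1), b=5^-6·(≡2) mod 5; (1|5)=+1, (2|5)=-1; (−1)^{-4·-6·2}·(+1)^-6·(-1)^-4 = +1.
v=7: a=7^-3·(≡6), b=7^-7·(≡4) mod 7; (6|7)=-1, (4|7)=+1; (−1)^{-3·-7·3}·(-1)^-7·(+1)^-3 = +1.
|Ram(16926, 798)| = 4, even; anisotropic at {2, 3, 13, 31}.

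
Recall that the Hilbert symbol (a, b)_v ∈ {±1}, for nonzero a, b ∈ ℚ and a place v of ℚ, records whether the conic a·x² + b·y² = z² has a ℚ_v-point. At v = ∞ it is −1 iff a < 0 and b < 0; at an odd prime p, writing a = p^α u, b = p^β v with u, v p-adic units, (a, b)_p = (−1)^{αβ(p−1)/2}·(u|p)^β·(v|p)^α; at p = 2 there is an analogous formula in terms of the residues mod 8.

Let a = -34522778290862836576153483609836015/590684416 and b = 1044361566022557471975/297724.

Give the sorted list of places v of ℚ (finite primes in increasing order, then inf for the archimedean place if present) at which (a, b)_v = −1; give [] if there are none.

Mod squares: a ≡ -140415, b ≡ 3089801. Check v ∈ {∞, 2, 3, 5, 7, 11, 13, 17, 23, 31, 37, 41}.
v=23: a=23^3·(≡12), b=23^2·(≡1) mod 23; (12|23)=+1, (1|23)=+1; (−1)^{3·2·11}·(+1)^2·(+1)^3 = +1.
v=11: a=11^5·(≡8), b=11^3·(≡2) mod 11; (8|11)=-1, (2|11)=-1; (−1)^{5·3·5}·(-1)^3·(-1)^5 = -1.
v=17: a=17^2·(≡14), b=17^1·(≡7) mod 17; (14|17)=-1, (7|17)=-1; (−1)^{2·1·8}·(-1)^1·(-1)^2 = -1.
v=13: a=13^2·(≡6), b=13^1·(≡6) mod 13; (6|13)=-1, (6|13)=-1; (−1)^{2·1·6}·(-1)^1·(-1)^2 = -1.
v=37: a=37^3·(≡9), b=37^2·(≡23) mod 37; (9|37)=+1, (23|37)=-1; (−1)^{3·2·18}·(+1)^2·(-1)^3 = -1.
v=∞: -140415 < 0 and 3089801 > 0  ⇒  (a,b)_∞ = +1.
v=7: a=7^-4·(≡3), b=7^-4·(≡4) mod 7; (3|7)=-1, (4|7)=+1; (−1)^{-4·-4·3}·(-1)^-4·(+1)^-4 = +1.
v=31: a=31^-2·(≡3), b=31^-1·(≡29) mod 31; (3|31)=-1, (29|31)=-1; (−1)^{-2·-1·15}·(-1)^-1·(-1)^-2 = -1.
v=5: a=5^1·(≡2), b=5^2·(≡1) mod 5; (2|5)=-1, (1|5)=+1; (−1)^{1·2·2}·(-1)^2·(+1)^1 = +1.
v=3: a=3^25·(≡1), b=3^14·(≡2) mod 3; (1|3)=+1, (2|3)=-1; (−1)^{25·14·1}·(+1)^14·(-1)^25 = -1.
v=41: a=41^2·(≡16), b=41^1·(≡12) mod 41; (16|41)=+1, (12|41)=-1; (−1)^{2·1·20}·(+1)^1·(-1)^2 = +1.
v=2: v_2(a)=-8, v_2(b)=-2; units ≡ 1, 1 (mod 8); ε·ε+αω+βω = 0·0+-8·0+-2·0 ≡ 0  ⇒  (a,b)_2 = +1.
|Ram(-140415, 3089801)| = 6, even; anisotropic at {3, 11, 13, 17, 31, 37}.

[3, 11, 13, 17, 31, 37]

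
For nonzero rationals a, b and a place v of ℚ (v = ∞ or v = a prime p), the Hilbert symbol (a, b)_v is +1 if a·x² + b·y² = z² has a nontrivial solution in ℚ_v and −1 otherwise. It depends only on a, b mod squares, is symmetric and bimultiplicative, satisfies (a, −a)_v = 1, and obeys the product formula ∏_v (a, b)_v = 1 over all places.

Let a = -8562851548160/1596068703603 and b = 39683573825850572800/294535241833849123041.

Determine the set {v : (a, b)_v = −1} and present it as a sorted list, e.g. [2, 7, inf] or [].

[5, 7]

Mod squares: a ≡ -105, b ≡ 13. Check v ∈ {∞, 2, 3, 5, 7, 11, 13, 23, 29, 31, 41}.
v=29: a=29^2·(≡15), b=29^2·(≡7) mod 29; (15|29)=-1, (7|29)=+1; (−1)^{2·2·14}·(-1)^2·(+1)^2 = +1.
v=11: a=11^-2·(≡1), b=11^-4·(≡2) mod 11; (1|11)=+1, (2|11)=-1; (−1)^{-2·-4·5}·(+1)^-4·(-1)^-2 = +1.
v=41: a=41^2·(≡5), b=41^4·(≡30) mod 41; (5|41)=+1, (30|41)=-1; (−1)^{2·4·20}·(+1)^4·(-1)^2 = +1.
v=∞: -105 < 0 and 13 > 0  ⇒  (a,b)_∞ = +1.
v=13: a=13^2·(≡1), b=13^1·(≡12) mod 13; (1|13)=+1, (12|13)=+1; (−1)^{2·1·6}·(+1)^1·(+1)^2 = +1.
v=3: a=3^-3·(≡1), b=3^-4·(≡1) mod 3; (1|3)=+1, (1|3)=+1; (−1)^{-3·-4·1}·(+1)^-4·(+1)^-3 = +1.
v=5: a=5^1·(≡1), b=5^2·(≡2) mod 5; (1|5)=+1, (2|5)=-1; (−1)^{1·2·2}·(+1)^2·(-1)^1 = -1.
v=31: a=31^-4·(≡7), b=31^-6·(≡17) mod 31; (7|31)=+1, (17|31)=-1; (−1)^{-4·-6·15}·(+1)^-6·(-1)^-4 = +1.
v=7: a=7^1·(≡6), b=7^2·(≡3) mod 7; (6|7)=-1, (3|7)=-1; (−1)^{1·2·3}·(-1)^2·(-1)^1 = -1.
v=23: a=23^-2·(≡20), b=23^-4·(≡12) mod 23; (20|23)=-1, (12|23)=+1; (−1)^{-2·-4·11}·(-1)^-4·(+1)^-2 = +1.
v=2: v_2(a)=10, v_2(b)=20; units ≡ 7, 5 (mod 8); ε·ε+αω+βω = 1·0+10·1+20·0 ≡ 0  ⇒  (a,b)_2 = +1.
|Ram(-105, 13)| = 2, even; anisotropic at {5, 7}.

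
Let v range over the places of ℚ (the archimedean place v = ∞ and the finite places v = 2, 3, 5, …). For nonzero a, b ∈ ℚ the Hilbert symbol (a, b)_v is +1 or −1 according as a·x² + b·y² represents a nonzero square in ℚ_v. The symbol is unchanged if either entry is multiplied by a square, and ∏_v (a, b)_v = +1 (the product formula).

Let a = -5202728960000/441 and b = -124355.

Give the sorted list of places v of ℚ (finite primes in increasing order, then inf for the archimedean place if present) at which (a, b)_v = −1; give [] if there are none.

(a, b) ≡ (-4199, -124355) mod (ℚ^×)²; places V = {2, 3, 5, 7, 11, 13, 17, 19, ∞}.
(a,b)_∞: sgn(-4199)=−, sgn(-124355)=−, so -1.
(a,b)_7: α=-2, u≡1; β=1, v≡1 (mod 7); (1|7)=+1, (1|7)=+1; sign (−1)^0·+1^1·+1^-2 = +1.
(a,b)_2: α=14, β=0; u≡1, v≡5 (mod 8); ε(u)ε(v)=0·0, αω(v)=14·1, βω(u)=0·0; sum ≡ 0  ⇒  +1.
(a,b)_19: α=1, u≡5; β=1, v≡10 (mod 19); (5|19)=+1, (10|19)=-1; sign (−1)^1·+1^1·-1^1 = +1.
(a,b)_11: α=2, u≡3; β=1, v≡3 (mod 11); (3|11)=+1, (3|11)=+1; sign (−1)^0·+1^1·+1^2 = +1.
(a,b)_13: α=1, u≡7; β=0, v≡3 (mod 13); (7|13)=-1, (3|13)=+1; sign (−1)^0·-1^0·+1^1 = +1.
(a,b)_17: α=1, u≡16; β=1, v≡12 (mod 17); (16|17)=+1, (12|17)=-1; sign (−1)^0·+1^1·-1^1 = -1.
(a,b)_3: α=-2, u≡1; β=0, v≡1 (mod 3); (1|3)=+1, (1|3)=+1; sign (−1)^0·+1^0·+1^-2 = +1.
(a,b)_5: α=4, u≡4; β=1, v≡4 (mod 5); (4|5)=+1, (4|5)=+1; sign (−1)^0·+1^1·+1^4 = +1.
(-4199, -124355 / ℚ) ramifies at {17, ∞}: a division algebra.

[17, inf]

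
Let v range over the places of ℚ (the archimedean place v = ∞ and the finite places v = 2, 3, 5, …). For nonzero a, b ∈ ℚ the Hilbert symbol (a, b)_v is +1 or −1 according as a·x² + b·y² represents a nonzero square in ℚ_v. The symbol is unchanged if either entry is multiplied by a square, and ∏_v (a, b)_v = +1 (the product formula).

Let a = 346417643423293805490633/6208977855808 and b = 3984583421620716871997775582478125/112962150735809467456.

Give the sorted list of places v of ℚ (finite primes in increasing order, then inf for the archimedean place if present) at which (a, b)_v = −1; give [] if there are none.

[11, 29]

(a, b) ≡ (442221, 36685) mod (ℚ^×)²; places V = {2, 3, 5, 7, 11, 13, 17, 23, 29, 41, 43, ∞}.
(a,b)_3: α=21, u≡2; β=30, v≡1 (mod 3); (2|3)=-1, (1|3)=+1; sign (−1)^0·-1^30·+1^21 = +1.
(a,b)_5: α=0, u≡1; β=5, v≡3 (mod 5); (1|5)=+1, (3|5)=-1; sign (−1)^0·+1^5·-1^0 = +1.
(a,b)_23: α=1, u≡14; β=1, v≡18 (mod 23); (14|23)=-1, (18|23)=+1; sign (−1)^1·-1^1·+1^1 = +1.
(a,b)_11: α=2, u≡7; β=3, v≡6 (mod 11); (7|11)=-1, (6|11)=-1; sign (−1)^0·-1^3·-1^2 = -1.
(a,b)_43: α=-2, u≡23; β=-2, v≡11 (mod 43); (23|43)=+1, (11|43)=+1; sign (−1)^0·+1^-2·+1^-2 = +1.
(a,b)_17: α=7, u≡3; β=8, v≡1 (mod 17); (3|17)=-1, (1|17)=+1; sign (−1)^0·-1^8·+1^7 = +1.
(a,b)_41: α=-2, u≡1; β=-2, v≡10 (mod 41); (1|41)=+1, (10|41)=+1; sign (−1)^0·+1^-2·+1^-2 = +1.
(a,b)_29: α=1, u≡28; β=1, v≡21 (mod 29); (28|29)=+1, (21|29)=-1; sign (−1)^0·+1^1·-1^1 = -1.
(a,b)_13: α=-1, u≡10; β=-6, v≡12 (mod 13); (10|13)=+1, (12|13)=+1; sign (−1)^0·+1^-6·+1^-1 = +1.
(a,b)_∞: sgn(442221)=+, sgn(36685)=+, so +1.
(a,b)_2: α=-6, β=-6; u≡5, v≡5 (mod 8); ε(u)ε(v)=0·0, αω(v)=-6·1, βω(u)=-6·1; sum ≡ 0  ⇒  +1.
(a,b)_7: α=-4, u≡5; β=-6, v≡5 (mod 7); (5|7)=-1, (5|7)=-1; sign (−1)^0·-1^-6·-1^-4 = +1.
Ram(442221, 36685) = {11, 29}; no ℚ_11-point on the conic.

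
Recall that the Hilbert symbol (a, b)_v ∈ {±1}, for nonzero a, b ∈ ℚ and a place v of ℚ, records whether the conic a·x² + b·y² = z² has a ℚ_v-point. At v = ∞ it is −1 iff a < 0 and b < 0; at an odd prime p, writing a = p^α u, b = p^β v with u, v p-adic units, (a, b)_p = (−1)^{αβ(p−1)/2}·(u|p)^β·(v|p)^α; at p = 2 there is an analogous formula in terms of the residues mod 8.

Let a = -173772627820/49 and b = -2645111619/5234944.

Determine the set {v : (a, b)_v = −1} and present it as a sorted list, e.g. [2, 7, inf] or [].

[29, inf]

Mod squares: a ≡ -2755, b ≡ -19. Check v ∈ {∞, 2, 3, 5, 7, 11, 13, 19, 23, 29}.
v=2: v_2(a)=2, v_2(b)=-8; units ≡ 5, 5 (mod 8); ε·ε+αω+βω = 0·0+2·1+-8·1 ≡ 0  ⇒  (a,b)_2 = +1.
v=7: a=7^-2·(≡6), b=7^0·(≡4) mod 7; (6|7)=-1, (4|7)=+1; (−1)^{-2·0·3}·(-1)^0·(+1)^-2 = +1.
v=29: a=29^1·(≡11), b=29^0·(≡21) mod 29; (11|29)=-1, (21|29)=-1; (−1)^{1·0·14}·(-1)^0·(-1)^1 = -1.
v=19: a=19^5·(≡4), b=19^3·(≡3) mod 19; (4|19)=+1, (3|19)=-1; (−1)^{5·3·9}·(+1)^3·(-1)^5 = +1.
v=∞: -2755 < 0 and -19 < 0  ⇒  (a,b)_∞ = -1.
v=5: a=5^1·(≡4), b=5^0·(≡4) mod 5; (4|5)=+1, (4|5)=+1; (−1)^{1·0·2}·(+1)^0·(+1)^1 = +1.
v=11: a=11^2·(≡6), b=11^-2·(≡4) mod 11; (6|11)=-1, (4|11)=+1; (−1)^{2·-2·5}·(-1)^-2·(+1)^2 = +1.
v=3: a=3^0·(≡2), b=3^6·(≡2) mod 3; (2|3)=-1, (2|3)=-1; (−1)^{0·6·1}·(-1)^6·(-1)^0 = +1.
v=13: a=13^0·(≡4), b=13^-2·(≡11) mod 13; (4|13)=+1, (11|13)=-1; (−1)^{0·-2·6}·(+1)^-2·(-1)^0 = +1.
v=23: a=23^0·(≡5), b=23^2·(≡2) mod 23; (5|23)=-1, (2|23)=+1; (−1)^{0·2·11}·(-1)^2·(+1)^0 = +1.
|Ram(-2755, -19)| = 2, even; anisotropic at {29, ∞}.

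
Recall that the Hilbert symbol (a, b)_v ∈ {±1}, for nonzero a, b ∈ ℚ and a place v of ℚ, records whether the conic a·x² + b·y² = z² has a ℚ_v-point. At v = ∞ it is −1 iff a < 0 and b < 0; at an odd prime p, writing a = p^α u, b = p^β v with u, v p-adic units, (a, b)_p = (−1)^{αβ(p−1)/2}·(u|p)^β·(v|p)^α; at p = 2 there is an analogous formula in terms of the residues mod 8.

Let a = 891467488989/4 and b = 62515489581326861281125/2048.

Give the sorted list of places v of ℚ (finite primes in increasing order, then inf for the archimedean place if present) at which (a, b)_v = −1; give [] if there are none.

Mod squares: a ≡ 29, b ≡ 1610. Check v ∈ {∞, 2, 3, 5, 7, 11, 23, 29, 31, 41}.
v=5: a=5^0·(≡1), b=5^3·(≡3) mod 5; (1|5)=+1, (3|5)=-1; (−1)^{0·3·2}·(+1)^3·(-1)^0 = +1.
v=3: a=3^4·(≡2), b=3^6·(≡2) mod 3; (2|3)=-1, (2|3)=-1; (−1)^{4·6·1}·(-1)^6·(-1)^4 = +1.
v=41: a=41^0·(≡26), b=41^2·(≡28) mod 41; (26|41)=-1, (28|41)=-1; (−1)^{0·2·20}·(-1)^2·(-1)^0 = +1.
v=29: a=29^1·(≡28), b=29^2·(≡10) mod 29; (28|29)=+1, (10|29)=-1; (−1)^{1·2·14}·(+1)^2·(-1)^1 = -1.
v=7: a=7^2·(≡2), b=7^3·(≡6) mod 7; (2|7)=+1, (6|7)=-1; (−1)^{2·3·3}·(+1)^3·(-1)^2 = +1.
v=11: a=11^4·(≡2), b=11^2·(≡4) mod 11; (2|11)=-1, (4|11)=+1; (−1)^{4·2·5}·(-1)^2·(+1)^4 = +1.
v=23: a=23^2·(≡12), b=23^3·(≡4) mod 23; (12|23)=+1, (4|23)=+1; (−1)^{2·3·11}·(+1)^3·(+1)^2 = +1.
v=∞: 29 > 0 and 1610 > 0  ⇒  (a,b)_∞ = +1.
v=2: v_2(a)=-2, v_2(b)=-11; units ≡ 5, 5 (mod 8); ε·ε+αω+βω = 0·0+-2·1+-11·1 ≡ 1  ⇒  (a,b)_2 = -1.
v=31: a=31^0·(≡22), b=31^2·(≡21) mod 31; (22|31)=-1, (21|31)=-1; (−1)^{0·2·15}·(-1)^2·(-1)^0 = +1.
(29, 1610 / ℚ) ramifies at {2, 29}: a division algebra.

[2, 29]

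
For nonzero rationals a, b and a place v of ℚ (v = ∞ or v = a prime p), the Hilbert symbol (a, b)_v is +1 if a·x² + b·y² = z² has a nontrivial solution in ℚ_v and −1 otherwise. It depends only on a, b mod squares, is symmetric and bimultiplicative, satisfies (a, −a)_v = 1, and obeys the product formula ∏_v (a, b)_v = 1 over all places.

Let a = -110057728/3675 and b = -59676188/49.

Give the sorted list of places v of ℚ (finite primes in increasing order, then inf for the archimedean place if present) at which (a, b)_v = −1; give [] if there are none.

Mod squares: a ≡ -10659, b ≡ -143. Check v ∈ {∞, 2, 3, 5, 7, 11, 13, 17, 19}.
v=13: a=13^0·(≡10), b=13^1·(≡11) mod 13; (10|13)=+1, (11|13)=-1; (−1)^{0·1·6}·(+1)^1·(-1)^0 = +1.
v=3: a=3^-1·(≡2), b=3^0·(≡1) mod 3; (2|3)=-1, (1|3)=+1; (−1)^{-1·0·1}·(-1)^0·(+1)^-1 = +1.
v=11: a=11^3·(≡10), b=11^1·(≡3) mod 11; (10|11)=-1, (3|11)=+1; (−1)^{3·1·5}·(-1)^1·(+1)^3 = +1.
v=5: a=5^-2·(≡1), b=5^0·(≡3) mod 5; (1|5)=+1, (3|5)=-1; (−1)^{-2·0·2}·(+1)^0·(-1)^-2 = +1.
v=19: a=19^1·(≡7), b=19^2·(≡1) mod 19; (7|19)=+1, (1|19)=+1; (−1)^{1·2·9}·(+1)^2·(+1)^1 = +1.
v=2: v_2(a)=8, v_2(b)=2; units ≡ 5, 1 (mod 8); ε·ε+αω+βω = 0·0+8·0+2·1 ≡ 0  ⇒  (a,b)_2 = +1.
v=∞: -10659 < 0 and -143 < 0  ⇒  (a,b)_∞ = -1.
v=7: a=7^-2·(≡2), b=7^-2·(≡2) mod 7; (2|7)=+1, (2|7)=+1; (−1)^{-2·-2·3}·(+1)^-2·(+1)^-2 = +1.
v=17: a=17^1·(≡8), b=17^2·(≡5) mod 17; (8|17)=+1, (5|17)=-1; (−1)^{1·2·8}·(+1)^2·(-1)^1 = -1.
|Ram(-10659, -143)| = 2, even; anisotropic at {17, ∞}.

[17, inf]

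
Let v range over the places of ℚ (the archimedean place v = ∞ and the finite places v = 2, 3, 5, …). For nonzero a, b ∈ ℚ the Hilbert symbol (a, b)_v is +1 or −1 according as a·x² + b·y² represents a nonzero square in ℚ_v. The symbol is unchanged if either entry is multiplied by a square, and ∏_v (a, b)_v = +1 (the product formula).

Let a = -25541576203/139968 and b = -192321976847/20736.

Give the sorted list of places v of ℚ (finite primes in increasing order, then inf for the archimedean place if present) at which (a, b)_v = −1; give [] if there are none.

[11, 13, 17, inf]

Mod squares: a ≡ -561, b ≡ -143. Check v ∈ {∞, 2, 3, 7, 11, 13, 17, 29, 31}.
v=29: a=29^2·(≡2), b=29^0·(≡27) mod 29; (2|29)=-1, (27|29)=-1; (−1)^{2·0·14}·(-1)^0·(-1)^2 = +1.
v=11: a=11^1·(≡1), b=11^1·(≡9) mod 11; (1|11)=+1, (9|11)=+1; (−1)^{1·1·5}·(+1)^1·(+1)^1 = -1.
v=2: v_2(a)=-6, v_2(b)=-8; units ≡ 7, 1 (mod 8); ε·ε+αω+βω = 1·0+-6·0+-8·0 ≡ 0  ⇒  (a,b)_2 = +1.
v=3: a=3^-7·(≡2), b=3^-4·(≡1) mod 3; (2|3)=-1, (1|3)=+1; (−1)^{-7·-4·1}·(-1)^-4·(+1)^-7 = +1.
v=∞: -561 < 0 and -143 < 0  ⇒  (a,b)_∞ = -1.
v=13: a=13^2·(≡11), b=13^5·(≡6) mod 13; (11|13)=-1, (6|13)=-1; (−1)^{2·5·6}·(-1)^5·(-1)^2 = -1.
v=31: a=31^2·(≡2), b=31^2·(≡24) mod 31; (2|31)=+1, (24|31)=-1; (−1)^{2·2·15}·(+1)^2·(-1)^2 = +1.
v=7: a=7^0·(≡6), b=7^2·(≡4) mod 7; (6|7)=-1, (4|7)=+1; (−1)^{0·2·3}·(-1)^2·(+1)^0 = +1.
v=17: a=17^1·(≡16), b=17^0·(≡11) mod 17; (16|17)=+1, (11|17)=-1; (−1)^{1·0·8}·(+1)^0·(-1)^1 = -1.
(-561, -143 / ℚ) ramifies at {11, 13, 17, ∞}: a division algebra.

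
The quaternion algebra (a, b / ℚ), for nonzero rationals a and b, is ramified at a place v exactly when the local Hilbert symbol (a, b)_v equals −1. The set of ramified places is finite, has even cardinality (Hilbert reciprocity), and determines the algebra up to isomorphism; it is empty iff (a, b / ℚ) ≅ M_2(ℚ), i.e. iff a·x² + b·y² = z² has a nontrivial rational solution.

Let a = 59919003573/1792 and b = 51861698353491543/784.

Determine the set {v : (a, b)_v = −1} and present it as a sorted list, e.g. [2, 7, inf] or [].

[2, 7, 11, 19, 29, 31]

Mod squares: a ≡ 2481852219, b ≡ 1767. Check v ∈ {∞, 2, 3, 7, 11, 13, 17, 19, 29, 31, 37}.
v=7: a=7^-1·(≡4), b=7^-2·(≡3) mod 7; (4|7)=+1, (3|7)=-1; (−1)^{-1·-2·3}·(+1)^-2·(-1)^-1 = -1.
v=31: a=31^1·(≡15), b=31^1·(≡22) mod 31; (15|31)=-1, (22|31)=-1; (−1)^{1·1·15}·(-1)^1·(-1)^1 = -1.
v=29: a=29^1·(≡20), b=29^2·(≡8) mod 29; (20|29)=+1, (8|29)=-1; (−1)^{1·2·14}·(+1)^2·(-1)^1 = -1.
v=13: a=13^2·(≡11), b=13^0·(≡9) mod 13; (11|13)=-1, (9|13)=+1; (−1)^{2·0·6}·(-1)^0·(+1)^2 = +1.
v=17: a=17^1·(≡8), b=17^2·(≡8) mod 17; (8|17)=+1, (8|17)=+1; (−1)^{1·2·8}·(+1)^2·(+1)^1 = +1.
v=2: v_2(a)=-8, v_2(b)=-4; units ≡ 3, 7 (mod 8); ε·ε+αω+βω = 1·1+-8·0+-4·1 ≡ 1  ⇒  (a,b)_2 = -1.
v=37: a=37^1·(≡4), b=37^2·(≡21) mod 37; (4|37)=+1, (21|37)=+1; (−1)^{1·2·18}·(+1)^2·(+1)^1 = +1.
v=3: a=3^1·(≡2), b=3^7·(≡1) mod 3; (2|3)=-1, (1|3)=+1; (−1)^{1·7·1}·(-1)^7·(+1)^1 = +1.
v=∞: 2481852219 > 0 and 1767 > 0  ⇒  (a,b)_∞ = +1.
v=19: a=19^1·(≡1), b=19^1·(≡7) mod 19; (1|19)=+1, (7|19)=+1; (−1)^{1·1·9}·(+1)^1·(+1)^1 = -1.
v=11: a=11^1·(≡4), b=11^2·(≡8) mod 11; (4|11)=+1, (8|11)=-1; (−1)^{1·2·5}·(+1)^2·(-1)^1 = -1.
|Ram(2481852219, 1767)| = 6, even; anisotropic at {2, 7, 11, 19, 29, 31}.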